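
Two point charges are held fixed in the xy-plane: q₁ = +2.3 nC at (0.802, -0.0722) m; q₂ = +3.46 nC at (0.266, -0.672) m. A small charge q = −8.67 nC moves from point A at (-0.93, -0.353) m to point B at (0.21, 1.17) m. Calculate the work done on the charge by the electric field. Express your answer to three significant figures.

-4.34×10⁻⁸ J

The work done by the electric force is W_field = −ΔU = −q(V_B − V_A) = q(V_A − V_B).
At A: distances to the source charges are 1.75 m, 1.24 m; V_A = Σ kqᵢ/rᵢ = 36.9 V.
At B: distances to the source charges are 1.38 m, 1.84 m; V_B = Σ kqᵢ/rᵢ = 31.9 V.
ΔV = V_B − V_A = -5.01 V.
W_field = −qΔV = −(-8.67×10⁻⁹ C)(-5.01 V) = -4.34×10⁻⁸ J.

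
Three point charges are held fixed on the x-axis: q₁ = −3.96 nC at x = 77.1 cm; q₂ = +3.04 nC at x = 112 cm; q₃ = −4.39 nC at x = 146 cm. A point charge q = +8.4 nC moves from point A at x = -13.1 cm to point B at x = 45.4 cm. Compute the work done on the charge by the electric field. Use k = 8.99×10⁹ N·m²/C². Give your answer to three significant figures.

The work done by the electric force is W_field = −ΔU = −q(V_B − V_A) = q(V_A − V_B).
At A: distances to the source charges are 0.902 m, 1.25 m, 1.59 m; V_A = Σ kqᵢ/rᵢ = -42.4 V.
At B: distances to the source charges are 0.317 m, 0.666 m, 1.01 m; V_B = Σ kqᵢ/rᵢ = -110 V.
ΔV = V_B − V_A = -68.1 V.
W_field = −qΔV = −(8.40×10⁻⁹ C)(-68.1 V) = 5.72×10⁻⁷ J.

5.72×10⁻⁷ J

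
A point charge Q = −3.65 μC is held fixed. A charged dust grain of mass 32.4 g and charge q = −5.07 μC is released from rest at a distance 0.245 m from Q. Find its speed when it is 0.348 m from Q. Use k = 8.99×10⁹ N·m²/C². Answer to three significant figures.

3.52 m/s

Only the electrostatic force acts, so mechanical energy is conserved: ½mv² = U₁ − U₂ = kQq(1/r₁ − 1/r₂).
U₁ − U₂ = (8.99×10⁹ N·m²/C²)(-3.65×10⁻⁶ C)(-5.07×10⁻⁶ C)(1/0.245 − 1/0.348) = 0.201 J.
v = √(2·0.201/0.0324) = 3.52 m/s.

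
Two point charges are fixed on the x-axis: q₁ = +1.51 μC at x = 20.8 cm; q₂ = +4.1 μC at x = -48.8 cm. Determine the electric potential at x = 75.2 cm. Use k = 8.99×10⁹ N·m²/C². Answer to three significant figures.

5.47×10⁴ V

The total potential is the scalar sum of each charge's contribution, V = Σ kqᵢ/rᵢ.
Distances from the field point to each charge: r₁ = 0.544 m, r₂ = 1.24 m.
V = k[(1.51×10⁻⁶)/(0.544) + (4.10×10⁻⁶)/(1.24)] = 5.47×10⁴ V.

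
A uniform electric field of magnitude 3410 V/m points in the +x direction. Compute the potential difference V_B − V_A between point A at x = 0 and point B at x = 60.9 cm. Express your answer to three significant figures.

In a uniform field, potential decreases in the direction of E: V_B − V_A = −E·Δx.
V_B − V_A = −(3410 V/m)(0.609 m) = -2080 V.

-2080 V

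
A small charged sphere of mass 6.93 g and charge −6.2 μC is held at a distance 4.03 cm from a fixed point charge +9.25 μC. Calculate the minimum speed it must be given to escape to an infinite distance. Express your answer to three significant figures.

To just escape, total mechanical energy must reach zero at infinity: ½mv²_min + U = 0, so ½mv²_min = −U = |kQq|/r.
|U| = |kQq|/r = (8.99×10⁹ N·m²/C²)(9.25×10⁻⁶)(6.20×10⁻⁶)/(0.0403) = 12.8 J.
v_min = √(2|U|/m) = √(2·12.8/6.93×10⁻³) = 60.8 m/s.

60.8 m/s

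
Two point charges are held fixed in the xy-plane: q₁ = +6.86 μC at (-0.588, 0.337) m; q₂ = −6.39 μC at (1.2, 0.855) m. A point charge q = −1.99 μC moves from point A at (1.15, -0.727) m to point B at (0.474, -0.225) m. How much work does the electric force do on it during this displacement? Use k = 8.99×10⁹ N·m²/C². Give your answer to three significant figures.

The work done by the electric force is W_field = −ΔU = −q(V_B − V_A) = q(V_A − V_B).
At A: distances to the source charges are 2.04 m, 1.58 m; V_A = Σ kqᵢ/rᵢ = -6030 V.
At B: distances to the source charges are 1.20 m, 1.30 m; V_B = Σ kqᵢ/rᵢ = 7180 V.
ΔV = V_B − V_A = 1.32×10⁴ V.
W_field = −qΔV = −(-1.99×10⁻⁶ C)(1.32×10⁴ V) = 0.0263 J.

0.0263 J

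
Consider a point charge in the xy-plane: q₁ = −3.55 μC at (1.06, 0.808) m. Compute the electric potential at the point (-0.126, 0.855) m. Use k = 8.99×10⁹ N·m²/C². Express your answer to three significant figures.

-2.69×10⁴ V

The total potential is the scalar sum of each charge's contribution, V = Σ kqᵢ/rᵢ.
Distances from the field point to each charge: r₁ = 1.19 m.
V = k[(-3.55×10⁻⁶)/(1.19)] = -2.69×10⁴ V.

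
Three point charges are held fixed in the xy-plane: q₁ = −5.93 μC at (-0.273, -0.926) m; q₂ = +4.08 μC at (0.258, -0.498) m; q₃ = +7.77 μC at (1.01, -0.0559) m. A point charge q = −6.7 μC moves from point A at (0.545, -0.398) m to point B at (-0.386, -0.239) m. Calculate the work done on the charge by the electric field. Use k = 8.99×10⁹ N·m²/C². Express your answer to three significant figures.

The work done by the electric force is W_field = −ΔU = −q(V_B − V_A) = q(V_A − V_B).
At A: distances to the source charges are 0.974 m, 0.304 m, 0.577 m; V_A = Σ kqᵢ/rᵢ = 1.87×10⁵ V.
At B: distances to the source charges are 0.696 m, 0.694 m, 1.41 m; V_B = Σ kqᵢ/rᵢ = 2.59×10⁴ V.
ΔV = V_B − V_A = -1.61×10⁵ V.
W_field = −qΔV = −(-6.70×10⁻⁶ C)(-1.61×10⁵ V) = -1.08 J.

-1.08 J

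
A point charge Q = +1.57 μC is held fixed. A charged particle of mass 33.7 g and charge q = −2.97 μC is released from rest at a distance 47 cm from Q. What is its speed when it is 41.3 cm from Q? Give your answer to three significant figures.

0.855 m/s

Only the electrostatic force acts, so mechanical energy is conserved: ½mv² = U₁ − U₂ = kQq(1/r₁ − 1/r₂).
U₁ − U₂ = (8.99×10⁹ N·m²/C²)(1.57×10⁻⁶ C)(-2.97×10⁻⁶ C)(1/0.470 − 1/0.413) = 0.0123 J.
v = √(2·0.0123/0.0337) = 0.855 m/s.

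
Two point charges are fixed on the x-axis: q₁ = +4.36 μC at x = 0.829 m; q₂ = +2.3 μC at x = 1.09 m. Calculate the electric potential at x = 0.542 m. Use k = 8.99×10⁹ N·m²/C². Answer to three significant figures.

1.74×10⁵ V

Electric potential is a scalar, so the contributions from each charge add algebraically: V = Σ kqᵢ/rᵢ.
Distances from the field point to each charge: r₁ = 0.287 m, r₂ = 0.548 m.
V = k[(4.36×10⁻⁶)/(0.287) + (2.30×10⁻⁶)/(0.548)] = 1.74×10⁵ V.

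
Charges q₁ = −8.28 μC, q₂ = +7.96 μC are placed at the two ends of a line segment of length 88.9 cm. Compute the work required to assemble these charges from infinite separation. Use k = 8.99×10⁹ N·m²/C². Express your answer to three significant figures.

The assembly work is the sum of pairwise potential energies, U = Σ_{i<j} kqᵢqⱼ/rᵢⱼ.
The separation is r = 0.889 m.
U = (-0.667) = -0.667 J.

-0.667 J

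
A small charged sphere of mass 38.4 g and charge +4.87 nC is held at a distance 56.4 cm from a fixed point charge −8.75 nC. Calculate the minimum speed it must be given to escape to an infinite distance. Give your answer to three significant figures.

To just escape, total mechanical energy must reach zero at infinity: ½mv²_min + U = 0, so ½mv²_min = −U = |kQq|/r.
|U| = |kQq|/r = (8.99×10⁹ N·m²/C²)(8.75×10⁻⁹)(4.87×10⁻⁹)/(0.564) = 6.79×10⁻⁷ J.
v_min = √(2|U|/m) = √(2·6.79×10⁻⁷/0.0384) = 5.95×10⁻³ m/s.

5.95×10⁻³ m/s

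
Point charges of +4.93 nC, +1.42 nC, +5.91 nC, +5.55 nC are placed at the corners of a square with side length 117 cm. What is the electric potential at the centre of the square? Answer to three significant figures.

Electric potential is a scalar, so the contributions from each charge add algebraically: V = Σ kqᵢ/rᵢ.
The distance from each corner to the centre is a√2/2 = 0.827 m.
V = k[(4.93×10⁻⁹)/(0.827) + (1.42×10⁻⁹)/(0.827) + (5.91×10⁻⁹)/(0.827) + (5.55×10⁻⁹)/(0.827)] = 194 V.

194 V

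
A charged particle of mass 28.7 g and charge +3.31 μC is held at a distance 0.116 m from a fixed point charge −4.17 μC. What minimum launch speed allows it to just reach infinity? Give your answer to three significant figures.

To just escape, total mechanical energy must reach zero at infinity: ½mv²_min + U = 0, so ½mv²_min = −U = |kQq|/r.
|U| = |kQq|/r = (8.99×10⁹ N·m²/C²)(4.17×10⁻⁶)(3.31×10⁻⁶)/(0.116) = 1.07 J.
v_min = √(2|U|/m) = √(2·1.07/0.0287) = 8.63 m/s.

8.63 m/s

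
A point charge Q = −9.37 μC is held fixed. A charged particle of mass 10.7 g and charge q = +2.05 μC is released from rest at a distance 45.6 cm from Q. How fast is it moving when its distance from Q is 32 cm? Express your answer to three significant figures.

Only the electrostatic force acts, so mechanical energy is conserved: ½mv² = U₁ − U₂ = kQq(1/r₁ − 1/r₂).
U₁ − U₂ = (8.99×10⁹ N·m²/C²)(-9.37×10⁻⁶ C)(2.05×10⁻⁶ C)(1/0.456 − 1/0.320) = 0.161 J.
v = √(2·0.161/0.0107) = 5.48 m/s.

5.48 m/s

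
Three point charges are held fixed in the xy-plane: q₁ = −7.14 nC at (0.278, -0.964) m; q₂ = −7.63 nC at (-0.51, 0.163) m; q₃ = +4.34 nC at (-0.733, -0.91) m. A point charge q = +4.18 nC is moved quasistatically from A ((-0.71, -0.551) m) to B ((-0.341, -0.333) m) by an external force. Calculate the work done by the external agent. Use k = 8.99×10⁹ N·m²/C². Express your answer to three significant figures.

-4.33×10⁻⁷ J

For quasistatic motion the external work equals the change in potential energy: W_ext = qΔV = q(V_B − V_A).
At A: distances to the source charges are 1.07 m, 0.741 m, 0.360 m; V_A = Σ kqᵢ/rᵢ = -44.0 V.
At B: distances to the source charges are 0.884 m, 0.524 m, 0.698 m; V_B = Σ kqᵢ/rᵢ = -148 V.
ΔV = V_B − V_A = -104 V.
W_ext = qΔV = (4.18×10⁻⁹ C)(-104 V) = -4.33×10⁻⁷ J.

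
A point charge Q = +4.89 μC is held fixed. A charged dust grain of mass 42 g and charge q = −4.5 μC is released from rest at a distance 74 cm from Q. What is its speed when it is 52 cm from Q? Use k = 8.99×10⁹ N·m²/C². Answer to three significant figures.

Only the electrostatic force acts, so mechanical energy is conserved: ½mv² = U₁ − U₂ = kQq(1/r₁ − 1/r₂).
U₁ − U₂ = (8.99×10⁹ N·m²/C²)(4.89×10⁻⁶ C)(-4.50×10⁻⁶ C)(1/0.740 − 1/0.520) = 0.113 J.
v = √(2·0.113/0.0420) = 2.32 m/s.

2.32 m/s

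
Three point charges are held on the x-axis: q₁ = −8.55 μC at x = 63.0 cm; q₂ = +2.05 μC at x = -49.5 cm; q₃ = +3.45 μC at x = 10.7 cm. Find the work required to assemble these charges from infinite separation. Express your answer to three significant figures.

-0.541 J

The work to assemble the configuration equals its total potential energy, U = Σ kqᵢqⱼ/rᵢⱼ over all pairs.
Pair separations: r₁₂ = 1.12 m, r₁₃ = 0.523 m, r₂₃ = 0.602 m.
U = (-0.140) + (-0.507) + (0.106) = -0.541 J.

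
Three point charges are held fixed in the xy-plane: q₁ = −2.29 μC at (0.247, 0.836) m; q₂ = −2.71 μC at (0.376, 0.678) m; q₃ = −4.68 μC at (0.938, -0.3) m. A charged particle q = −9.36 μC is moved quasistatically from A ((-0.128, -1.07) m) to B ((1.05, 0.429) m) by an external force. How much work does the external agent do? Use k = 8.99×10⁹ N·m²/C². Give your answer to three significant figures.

For quasistatic motion the external work equals the change in potential energy: W_ext = qΔV = q(V_B − V_A).
At A: distances to the source charges are 1.94 m, 1.82 m, 1.32 m; V_A = Σ kqᵢ/rᵢ = -5.60×10⁴ V.
At B: distances to the source charges are 0.900 m, 0.719 m, 0.738 m; V_B = Σ kqᵢ/rᵢ = -1.14×10⁵ V.
ΔV = V_B − V_A = -5.78×10⁴ V.
W_ext = qΔV = (-9.36×10⁻⁶ C)(-5.78×10⁴ V) = 0.541 J.

0.541 J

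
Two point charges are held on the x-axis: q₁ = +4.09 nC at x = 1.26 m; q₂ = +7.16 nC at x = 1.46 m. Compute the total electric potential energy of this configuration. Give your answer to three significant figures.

1.32×10⁻⁶ J

The assembly work is the sum of pairwise potential energies, U = Σ_{i<j} kqᵢqⱼ/rᵢⱼ.
Pair separations: r₁₂ = 0.200 m.
U = (1.32×10⁻⁶) = 1.32×10⁻⁶ J.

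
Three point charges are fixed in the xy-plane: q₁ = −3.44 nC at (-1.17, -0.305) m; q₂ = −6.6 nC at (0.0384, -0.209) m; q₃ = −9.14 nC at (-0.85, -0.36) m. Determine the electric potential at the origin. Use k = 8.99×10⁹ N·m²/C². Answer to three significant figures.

Electric potential is a scalar, so the contributions from each charge add algebraically: V = Σ kqᵢ/rᵢ.
Distances from the field point to each charge: r₁ = 1.21 m, r₂ = 0.212 m, r₃ = 0.923 m.
V = k[(-3.44×10⁻⁹)/(1.21) + (-6.60×10⁻⁹)/(0.212) + (-9.14×10⁻⁹)/(0.923)] = -394 V.

-394 V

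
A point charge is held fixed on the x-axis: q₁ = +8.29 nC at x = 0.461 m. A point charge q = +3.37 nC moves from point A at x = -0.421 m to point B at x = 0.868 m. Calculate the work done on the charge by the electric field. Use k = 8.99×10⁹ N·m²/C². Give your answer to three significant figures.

The work done by the electric force is W_field = −ΔU = −q(V_B − V_A) = q(V_A − V_B).
At A: distance to the source charge is 0.882 m; V_A = kq₁/r = 84.5 V.
At B: distance to the source charge is 0.407 m; V_B = kq₁/r = 183 V.
ΔV = V_B − V_A = 98.6 V.
W_field = −qΔV = −(3.37×10⁻⁹ C)(98.6 V) = -3.32×10⁻⁷ J.

-3.32×10⁻⁷ J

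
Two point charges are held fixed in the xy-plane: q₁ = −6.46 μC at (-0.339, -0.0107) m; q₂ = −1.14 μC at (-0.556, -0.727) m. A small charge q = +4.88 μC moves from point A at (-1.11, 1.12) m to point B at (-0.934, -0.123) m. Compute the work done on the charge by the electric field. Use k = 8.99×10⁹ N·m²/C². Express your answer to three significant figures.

0.305 J

The work done by the electric force is W_field = −ΔU = −q(V_B − V_A) = q(V_A − V_B).
At A: distances to the source charges are 1.37 m, 1.93 m; V_A = Σ kqᵢ/rᵢ = -4.78×10⁴ V.
At B: distances to the source charges are 0.606 m, 0.713 m; V_B = Σ kqᵢ/rᵢ = -1.10×10⁵ V.
ΔV = V_B − V_A = -6.25×10⁴ V.
W_field = −qΔV = −(4.88×10⁻⁶ C)(-6.25×10⁴ V) = 0.305 J.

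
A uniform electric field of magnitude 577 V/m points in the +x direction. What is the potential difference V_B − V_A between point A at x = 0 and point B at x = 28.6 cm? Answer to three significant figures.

-165 V

In a uniform field, potential decreases in the direction of E: V_B − V_A = −E·Δx.
V_B − V_A = −(577 V/m)(0.286 m) = -165 V.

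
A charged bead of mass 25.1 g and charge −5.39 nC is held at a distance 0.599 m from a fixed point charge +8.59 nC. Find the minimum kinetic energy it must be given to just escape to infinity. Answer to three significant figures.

To just escape, total mechanical energy must reach zero at infinity: ½mv²_min + U = 0, so ½mv²_min = −U = |kQq|/r.
|U| = |kQq|/r = (8.99×10⁹ N·m²/C²)(8.59×10⁻⁹)(5.39×10⁻⁹)/(0.599) = 6.95×10⁻⁷ J.

6.95×10⁻⁷ J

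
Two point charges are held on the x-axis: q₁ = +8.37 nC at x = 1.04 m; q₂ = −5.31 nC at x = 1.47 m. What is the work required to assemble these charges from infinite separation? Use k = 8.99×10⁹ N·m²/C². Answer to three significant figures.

-9.29×10⁻⁷ J

The assembly work is the sum of pairwise potential energies, U = Σ_{i<j} kqᵢqⱼ/rᵢⱼ.
Pair separations: r₁₂ = 0.430 m.
U = (-9.29×10⁻⁷) = -9.29×10⁻⁷ J.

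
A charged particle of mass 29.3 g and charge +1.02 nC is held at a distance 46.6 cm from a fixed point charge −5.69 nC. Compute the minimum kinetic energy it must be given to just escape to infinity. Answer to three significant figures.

To just escape, total mechanical energy must reach zero at infinity: ½mv²_min + U = 0, so ½mv²_min = −U = |kQq|/r.
|U| = |kQq|/r = (8.99×10⁹ N·m²/C²)(5.69×10⁻⁹)(1.02×10⁻⁹)/(0.466) = 1.12×10⁻⁷ J.

1.12×10⁻⁷ J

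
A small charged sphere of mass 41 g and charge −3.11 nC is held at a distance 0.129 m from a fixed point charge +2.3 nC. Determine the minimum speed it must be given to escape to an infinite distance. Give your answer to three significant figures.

To just escape, total mechanical energy must reach zero at infinity: ½mv²_min + U = 0, so ½mv²_min = −U = |kQq|/r.
|U| = |kQq|/r = (8.99×10⁹ N·m²/C²)(2.30×10⁻⁹)(3.11×10⁻⁹)/(0.129) = 4.98×10⁻⁷ J.
v_min = √(2|U|/m) = √(2·4.98×10⁻⁷/0.0410) = 4.93×10⁻³ m/s.

4.93×10⁻³ m/s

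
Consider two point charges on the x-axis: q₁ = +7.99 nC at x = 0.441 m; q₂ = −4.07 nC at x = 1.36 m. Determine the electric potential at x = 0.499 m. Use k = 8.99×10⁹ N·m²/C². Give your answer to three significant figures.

1200 V

The total potential is the scalar sum of each charge's contribution, V = Σ kqᵢ/rᵢ.
Distances from the field point to each charge: r₁ = 0.0580 m, r₂ = 0.861 m.
V = k[(7.99×10⁻⁹)/(0.0580) + (-4.07×10⁻⁹)/(0.861)] = 1200 V.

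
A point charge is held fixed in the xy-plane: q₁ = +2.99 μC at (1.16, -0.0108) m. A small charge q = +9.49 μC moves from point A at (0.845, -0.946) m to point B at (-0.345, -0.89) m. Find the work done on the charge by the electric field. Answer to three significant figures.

0.112 J

The work done by the electric force is W_field = −ΔU = −q(V_B − V_A) = q(V_A − V_B).
At A: distance to the source charge is 0.987 m; V_A = kq₁/r = 2.72×10⁴ V.
At B: distance to the source charge is 1.74 m; V_B = kq₁/r = 1.54×10⁴ V.
ΔV = V_B − V_A = -1.18×10⁴ V.
W_field = −qΔV = −(9.49×10⁻⁶ C)(-1.18×10⁴ V) = 0.112 J.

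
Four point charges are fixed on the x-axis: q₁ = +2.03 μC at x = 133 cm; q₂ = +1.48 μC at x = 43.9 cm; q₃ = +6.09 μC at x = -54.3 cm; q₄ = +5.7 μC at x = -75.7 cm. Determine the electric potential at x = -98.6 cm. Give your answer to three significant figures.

Electric potential is a scalar, so the contributions from each charge add algebraically: V = Σ kqᵢ/rᵢ.
Distances from the field point to each charge: r₁ = 2.32 m, r₂ = 1.43 m, r₃ = 0.443 m, r₄ = 0.229 m.
V = k[(2.03×10⁻⁶)/(2.32) + (1.48×10⁻⁶)/(1.43) + (6.09×10⁻⁶)/(0.443) + (5.70×10⁻⁶)/(0.229)] = 3.65×10⁵ V.

3.65×10⁵ V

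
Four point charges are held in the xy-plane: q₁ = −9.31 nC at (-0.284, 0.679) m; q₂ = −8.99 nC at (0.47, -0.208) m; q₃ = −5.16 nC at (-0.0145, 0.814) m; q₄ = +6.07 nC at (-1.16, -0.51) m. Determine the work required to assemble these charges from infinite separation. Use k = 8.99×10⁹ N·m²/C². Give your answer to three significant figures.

The work to assemble the configuration equals its total potential energy, U = Σ kqᵢqⱼ/rᵢⱼ over all pairs.
Pair separations: r₁₂ = 1.16 m, r₁₃ = 0.301 m, r₁₄ = 1.48 m, r₂₃ = 1.13 m, r₂₄ = 1.66 m, r₃₄ = 1.75 m.
Summing all 6 pair terms gives U = 1.65×10⁻⁶ J.

1.65×10⁻⁶ J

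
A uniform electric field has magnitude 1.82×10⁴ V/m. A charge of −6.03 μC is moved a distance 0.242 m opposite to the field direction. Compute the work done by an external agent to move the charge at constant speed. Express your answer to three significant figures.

-0.0266 J

The potential change for a displacement 0.242 m opposite to the field direction is ΔV = +Ed = 4400 V.
W_ext = qΔV = -0.0266 J.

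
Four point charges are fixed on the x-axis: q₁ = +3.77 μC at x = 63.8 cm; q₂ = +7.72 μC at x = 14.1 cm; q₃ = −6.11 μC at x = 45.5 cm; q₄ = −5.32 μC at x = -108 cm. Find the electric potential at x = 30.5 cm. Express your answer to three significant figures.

The total potential is the scalar sum of each charge's contribution, V = Σ kqᵢ/rᵢ.
Distances from the field point to each charge: r₁ = 0.333 m, r₂ = 0.164 m, r₃ = 0.150 m, r₄ = 1.39 m.
V = k[(3.77×10⁻⁶)/(0.333) + (7.72×10⁻⁶)/(0.164) + (-6.11×10⁻⁶)/(0.150) + (-5.32×10⁻⁶)/(1.39)] = 1.24×10⁵ V.

1.24×10⁵ V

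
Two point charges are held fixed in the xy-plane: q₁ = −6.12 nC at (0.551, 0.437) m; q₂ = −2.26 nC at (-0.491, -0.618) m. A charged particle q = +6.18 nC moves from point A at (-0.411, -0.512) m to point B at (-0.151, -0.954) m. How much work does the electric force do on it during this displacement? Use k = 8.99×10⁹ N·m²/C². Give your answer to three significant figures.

The work done by the electric force is W_field = −ΔU = −q(V_B − V_A) = q(V_A − V_B).
At A: distances to the source charges are 1.35 m, 0.133 m; V_A = Σ kqᵢ/rᵢ = -194 V.
At B: distances to the source charges are 1.56 m, 0.478 m; V_B = Σ kqᵢ/rᵢ = -77.8 V.
ΔV = V_B − V_A = 116 V.
W_field = −qΔV = −(6.18×10⁻⁹ C)(116 V) = -7.16×10⁻⁷ J.

-7.16×10⁻⁷ J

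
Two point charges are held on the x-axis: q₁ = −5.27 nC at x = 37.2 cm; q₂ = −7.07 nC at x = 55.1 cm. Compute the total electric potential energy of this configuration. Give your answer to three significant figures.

The assembly work is the sum of pairwise potential energies, U = Σ_{i<j} kqᵢqⱼ/rᵢⱼ.
Pair separations: r₁₂ = 0.179 m.
U = (1.87×10⁻⁶) = 1.87×10⁻⁶ J.

1.87×10⁻⁶ J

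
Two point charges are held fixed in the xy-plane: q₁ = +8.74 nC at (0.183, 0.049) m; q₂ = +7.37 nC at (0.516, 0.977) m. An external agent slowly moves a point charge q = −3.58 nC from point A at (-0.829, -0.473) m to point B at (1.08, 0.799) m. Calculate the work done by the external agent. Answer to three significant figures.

-2.75×10⁻⁷ J

For quasistatic motion the external work equals the change in potential energy: W_ext = qΔV = q(V_B − V_A).
At A: distances to the source charges are 1.14 m, 1.98 m; V_A = Σ kqᵢ/rᵢ = 103 V.
At B: distances to the source charges are 1.17 m, 0.591 m; V_B = Σ kqᵢ/rᵢ = 179 V.
ΔV = V_B − V_A = 76.7 V.
W_ext = qΔV = (-3.58×10⁻⁹ C)(76.7 V) = -2.75×10⁻⁷ J.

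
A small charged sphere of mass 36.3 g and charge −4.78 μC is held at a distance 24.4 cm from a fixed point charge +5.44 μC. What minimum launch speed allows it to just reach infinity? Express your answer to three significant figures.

To just escape, total mechanical energy must reach zero at infinity: ½mv²_min + U = 0, so ½mv²_min = −U = |kQq|/r.
|U| = |kQq|/r = (8.99×10⁹ N·m²/C²)(5.44×10⁻⁶)(4.78×10⁻⁶)/(0.244) = 0.958 J.
v_min = √(2|U|/m) = √(2·0.958/0.0363) = 7.27 m/s.

7.27 m/s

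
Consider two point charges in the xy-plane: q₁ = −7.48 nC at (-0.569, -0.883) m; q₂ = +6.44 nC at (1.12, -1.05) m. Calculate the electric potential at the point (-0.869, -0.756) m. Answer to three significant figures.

Electric potential is a scalar, so the contributions from each charge add algebraically: V = Σ kqᵢ/rᵢ.
Distances from the field point to each charge: r₁ = 0.326 m, r₂ = 2.01 m.
V = k[(-7.48×10⁻⁹)/(0.326) + (6.44×10⁻⁹)/(2.01)] = -178 V.

-178 V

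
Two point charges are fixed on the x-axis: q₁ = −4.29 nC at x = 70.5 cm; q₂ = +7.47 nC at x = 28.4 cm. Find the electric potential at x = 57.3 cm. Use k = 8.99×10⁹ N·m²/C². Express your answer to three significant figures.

-59.8 V

The total potential is the scalar sum of each charge's contribution, V = Σ kqᵢ/rᵢ.
Distances from the field point to each charge: r₁ = 0.132 m, r₂ = 0.289 m.
V = k[(-4.29×10⁻⁹)/(0.132) + (7.47×10⁻⁹)/(0.289)] = -59.8 V.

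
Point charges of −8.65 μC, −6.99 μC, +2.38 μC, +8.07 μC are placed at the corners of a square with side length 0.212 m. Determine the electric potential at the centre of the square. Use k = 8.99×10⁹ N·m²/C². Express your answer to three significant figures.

-3.11×10⁵ V

The total potential is the scalar sum of each charge's contribution, V = Σ kqᵢ/rᵢ.
The distance from each corner to the centre is a√2/2 = 0.150 m.
V = k[(-8.65×10⁻⁶)/(0.150) + (-6.99×10⁻⁶)/(0.150) + (2.38×10⁻⁶)/(0.150) + (8.07×10⁻⁶)/(0.150)] = -3.11×10⁵ V.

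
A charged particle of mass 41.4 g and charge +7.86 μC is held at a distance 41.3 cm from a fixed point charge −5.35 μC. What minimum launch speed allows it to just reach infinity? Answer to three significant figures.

6.65 m/s

To just escape, total mechanical energy must reach zero at infinity: ½mv²_min + U = 0, so ½mv²_min = −U = |kQq|/r.
|U| = |kQq|/r = (8.99×10⁹ N·m²/C²)(5.35×10⁻⁶)(7.86×10⁻⁶)/(0.413) = 0.915 J.
v_min = √(2|U|/m) = √(2·0.915/0.0414) = 6.65 m/s.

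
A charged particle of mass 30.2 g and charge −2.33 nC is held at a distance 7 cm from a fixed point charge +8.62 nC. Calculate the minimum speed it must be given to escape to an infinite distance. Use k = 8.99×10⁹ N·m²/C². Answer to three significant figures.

0.0131 m/s

To just escape, total mechanical energy must reach zero at infinity: ½mv²_min + U = 0, so ½mv²_min = −U = |kQq|/r.
|U| = |kQq|/r = (8.99×10⁹ N·m²/C²)(8.62×10⁻⁹)(2.33×10⁻⁹)/(0.0700) = 2.58×10⁻⁶ J.
v_min = √(2|U|/m) = √(2·2.58×10⁻⁶/0.0302) = 0.0131 m/s.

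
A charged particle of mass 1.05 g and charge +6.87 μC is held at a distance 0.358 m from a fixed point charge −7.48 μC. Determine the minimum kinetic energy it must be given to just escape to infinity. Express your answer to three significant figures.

1.29 J

To just escape, total mechanical energy must reach zero at infinity: ½mv²_min + U = 0, so ½mv²_min = −U = |kQq|/r.
|U| = |kQq|/r = (8.99×10⁹ N·m²/C²)(7.48×10⁻⁶)(6.87×10⁻⁶)/(0.358) = 1.29 J.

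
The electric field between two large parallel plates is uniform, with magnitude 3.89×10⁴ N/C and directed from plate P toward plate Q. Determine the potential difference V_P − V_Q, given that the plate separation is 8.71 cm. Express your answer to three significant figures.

3390 V

In a uniform field, potential decreases in the direction of E: ΔV = −E·d for a displacement d parallel to E.
Going from Q to P is a displacement of 8.71 cm opposite to the field, so V_P − V_Q = +Ed = 3390 V.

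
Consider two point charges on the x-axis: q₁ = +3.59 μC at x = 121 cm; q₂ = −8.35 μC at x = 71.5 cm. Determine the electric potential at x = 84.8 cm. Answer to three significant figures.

-4.75×10⁵ V

The total potential is the scalar sum of each charge's contribution, V = Σ kqᵢ/rᵢ.
Distances from the field point to each charge: r₁ = 0.362 m, r₂ = 0.133 m.
V = k[(3.59×10⁻⁶)/(0.362) + (-8.35×10⁻⁶)/(0.133)] = -4.75×10⁵ V.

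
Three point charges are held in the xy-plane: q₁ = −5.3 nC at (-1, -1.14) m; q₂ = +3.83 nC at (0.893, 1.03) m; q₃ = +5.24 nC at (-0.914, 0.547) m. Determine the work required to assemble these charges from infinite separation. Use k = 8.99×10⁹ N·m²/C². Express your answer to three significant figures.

-1.15×10⁻⁷ J

The assembly work is the sum of pairwise potential energies, U = Σ_{i<j} kqᵢqⱼ/rᵢⱼ.
Pair separations: r₁₂ = 2.88 m, r₁₃ = 1.69 m, r₂₃ = 1.87 m.
U = (-6.34×10⁻⁸) + (-1.48×10⁻⁷) + (9.65×10⁻⁸) = -1.15×10⁻⁷ J.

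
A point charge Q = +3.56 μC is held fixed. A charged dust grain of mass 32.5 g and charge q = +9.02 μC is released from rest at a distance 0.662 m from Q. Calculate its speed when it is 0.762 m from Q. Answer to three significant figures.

Only the electrostatic force acts, so mechanical energy is conserved: ½mv² = U₁ − U₂ = kQq(1/r₁ − 1/r₂).
U₁ − U₂ = (8.99×10⁹ N·m²/C²)(3.56×10⁻⁶ C)(9.02×10⁻⁶ C)(1/0.662 − 1/0.762) = 0.0572 J.
v = √(2·0.0572/0.0325) = 1.88 m/s.

1.88 m/s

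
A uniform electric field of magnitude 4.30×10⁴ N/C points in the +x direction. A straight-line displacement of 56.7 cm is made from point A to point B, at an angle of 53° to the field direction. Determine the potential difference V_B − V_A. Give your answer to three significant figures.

-1.47×10⁴ V

Only the component of displacement along E changes the potential: ΔV = −E·d·cosθ.
ΔV = −(4.30×10⁴ V/m)(0.567 m)cos53° = -1.47×10⁴ V.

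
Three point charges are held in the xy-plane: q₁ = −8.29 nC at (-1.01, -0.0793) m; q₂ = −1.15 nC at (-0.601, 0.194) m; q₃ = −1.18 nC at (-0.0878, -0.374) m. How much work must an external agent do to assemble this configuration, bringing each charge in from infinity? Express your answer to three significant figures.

2.81×10⁻⁷ J

The work to assemble the configuration equals its total potential energy, U = Σ kqᵢqⱼ/rᵢⱼ over all pairs.
Pair separations: r₁₂ = 0.492 m, r₁₃ = 0.968 m, r₂₃ = 0.766 m.
U = (1.74×10⁻⁷) + (9.08×10⁻⁸) + (1.59×10⁻⁸) = 2.81×10⁻⁷ J.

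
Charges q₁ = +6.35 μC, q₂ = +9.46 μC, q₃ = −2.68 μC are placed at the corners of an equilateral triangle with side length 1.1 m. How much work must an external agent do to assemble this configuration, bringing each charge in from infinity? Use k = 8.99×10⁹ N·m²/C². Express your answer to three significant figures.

The work to assemble the configuration equals its total potential energy, U = Σ kqᵢqⱼ/rᵢⱼ over all pairs.
All three pair separations equal the side length, 1.10 m.
U = (0.491) + (-0.139) + (-0.207) = 0.145 J.

0.145 J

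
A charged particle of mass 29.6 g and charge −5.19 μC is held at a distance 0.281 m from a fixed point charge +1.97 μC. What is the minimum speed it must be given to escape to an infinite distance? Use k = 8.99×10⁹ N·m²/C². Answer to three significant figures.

To just escape, total mechanical energy must reach zero at infinity: ½mv²_min + U = 0, so ½mv²_min = −U = |kQq|/r.
|U| = |kQq|/r = (8.99×10⁹ N·m²/C²)(1.97×10⁻⁶)(5.19×10⁻⁶)/(0.281) = 0.327 J.
v_min = √(2|U|/m) = √(2·0.327/0.0296) = 4.70 m/s.

4.70 m/s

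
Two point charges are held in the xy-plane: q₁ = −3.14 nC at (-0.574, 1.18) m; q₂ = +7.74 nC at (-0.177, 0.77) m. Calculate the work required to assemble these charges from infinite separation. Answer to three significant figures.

-3.83×10⁻⁷ J

The assembly work is the sum of pairwise potential energies, U = Σ_{i<j} kqᵢqⱼ/rᵢⱼ.
Pair separations: r₁₂ = 0.571 m.
U = (-3.83×10⁻⁷) = -3.83×10⁻⁷ J.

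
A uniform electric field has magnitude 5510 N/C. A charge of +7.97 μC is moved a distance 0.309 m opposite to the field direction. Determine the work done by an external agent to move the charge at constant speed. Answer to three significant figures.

0.0136 J

The potential change for a displacement 0.309 m opposite to the field direction is ΔV = +Ed = 1700 V.
W_ext = qΔV = 0.0136 J.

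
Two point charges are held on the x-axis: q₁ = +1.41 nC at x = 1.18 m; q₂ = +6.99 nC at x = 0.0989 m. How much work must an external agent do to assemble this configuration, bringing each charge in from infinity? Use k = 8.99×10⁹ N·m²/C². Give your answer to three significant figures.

The work to assemble the configuration equals its total potential energy, U = Σ kqᵢqⱼ/rᵢⱼ over all pairs.
Pair separations: r₁₂ = 1.08 m.
U = (8.20×10⁻⁸) = 8.20×10⁻⁸ J.

8.20×10⁻⁸ J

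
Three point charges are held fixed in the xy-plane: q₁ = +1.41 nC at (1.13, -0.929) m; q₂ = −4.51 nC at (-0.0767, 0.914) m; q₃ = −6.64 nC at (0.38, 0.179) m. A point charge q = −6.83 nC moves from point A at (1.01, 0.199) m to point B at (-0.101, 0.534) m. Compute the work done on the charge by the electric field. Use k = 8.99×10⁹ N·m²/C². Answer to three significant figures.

-5.81×10⁻⁷ J

The work done by the electric force is W_field = −ΔU = −q(V_B − V_A) = q(V_A − V_B).
At A: distances to the source charges are 1.13 m, 1.30 m, 0.630 m; V_A = Σ kqᵢ/rᵢ = -115 V.
At B: distances to the source charges are 1.91 m, 0.381 m, 0.598 m; V_B = Σ kqᵢ/rᵢ = -200 V.
ΔV = V_B − V_A = -85.0 V.
W_field = −qΔV = −(-6.83×10⁻⁹ C)(-85.0 V) = -5.81×10⁻⁷ J.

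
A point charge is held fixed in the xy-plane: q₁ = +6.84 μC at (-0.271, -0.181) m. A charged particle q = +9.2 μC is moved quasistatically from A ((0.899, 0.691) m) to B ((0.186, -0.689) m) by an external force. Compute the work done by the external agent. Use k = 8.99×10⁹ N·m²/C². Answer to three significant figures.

0.440 J

For quasistatic motion the external work equals the change in potential energy: W_ext = qΔV = q(V_B − V_A).
At A: distance to the source charge is 1.46 m; V_A = kq₁/r = 4.21×10⁴ V.
At B: distance to the source charge is 0.683 m; V_B = kq₁/r = 9.00×10⁴ V.
ΔV = V_B − V_A = 4.79×10⁴ V.
W_ext = qΔV = (9.20×10⁻⁶ C)(4.79×10⁴ V) = 0.440 J.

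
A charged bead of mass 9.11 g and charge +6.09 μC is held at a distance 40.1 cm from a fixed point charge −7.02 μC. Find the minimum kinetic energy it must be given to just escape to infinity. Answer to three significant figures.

0.958 J

To just escape, total mechanical energy must reach zero at infinity: ½mv²_min + U = 0, so ½mv²_min = −U = |kQq|/r.
|U| = |kQq|/r = (8.99×10⁹ N·m²/C²)(7.02×10⁻⁶)(6.09×10⁻⁶)/(0.401) = 0.958 J.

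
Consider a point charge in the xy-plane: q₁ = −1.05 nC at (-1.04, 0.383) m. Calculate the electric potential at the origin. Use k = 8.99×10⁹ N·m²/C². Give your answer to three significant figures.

The total potential is the scalar sum of each charge's contribution, V = Σ kqᵢ/rᵢ.
Distances from the field point to each charge: r₁ = 1.11 m.
V = k[(-1.05×10⁻⁹)/(1.11)] = -8.52 V.

-8.52 V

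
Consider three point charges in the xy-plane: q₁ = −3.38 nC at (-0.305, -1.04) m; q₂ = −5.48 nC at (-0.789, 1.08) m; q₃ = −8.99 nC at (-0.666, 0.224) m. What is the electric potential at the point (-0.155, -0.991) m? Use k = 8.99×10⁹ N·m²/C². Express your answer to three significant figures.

The total potential is the scalar sum of each charge's contribution, V = Σ kqᵢ/rᵢ.
Distances from the field point to each charge: r₁ = 0.158 m, r₂ = 2.17 m, r₃ = 1.32 m.
V = k[(-3.38×10⁻⁹)/(0.158) + (-5.48×10⁻⁹)/(2.17) + (-8.99×10⁻⁹)/(1.32)] = -277 V.

-277 V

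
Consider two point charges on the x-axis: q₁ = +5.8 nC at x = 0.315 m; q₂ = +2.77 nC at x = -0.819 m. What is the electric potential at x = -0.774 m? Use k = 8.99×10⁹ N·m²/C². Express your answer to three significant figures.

The total potential is the scalar sum of each charge's contribution, V = Σ kqᵢ/rᵢ.
Distances from the field point to each charge: r₁ = 1.09 m, r₂ = 0.0450 m.
V = k[(5.80×10⁻⁹)/(1.09) + (2.77×10⁻⁹)/(0.0450)] = 601 V.

601 V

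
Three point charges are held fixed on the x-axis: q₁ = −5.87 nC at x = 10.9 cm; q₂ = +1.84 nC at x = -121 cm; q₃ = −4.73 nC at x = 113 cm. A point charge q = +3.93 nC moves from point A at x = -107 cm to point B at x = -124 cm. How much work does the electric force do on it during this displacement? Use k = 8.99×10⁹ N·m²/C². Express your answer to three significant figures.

-1.73×10⁻⁶ J

The work done by the electric force is W_field = −ΔU = −q(V_B − V_A) = q(V_A − V_B).
At A: distances to the source charges are 1.18 m, 0.140 m, 2.20 m; V_A = Σ kqᵢ/rᵢ = 54.1 V.
At B: distances to the source charges are 1.35 m, 0.0300 m, 2.37 m; V_B = Σ kqᵢ/rᵢ = 494 V.
ΔV = V_B − V_A = 440 V.
W_field = −qΔV = −(3.93×10⁻⁹ C)(440 V) = -1.73×10⁻⁶ J.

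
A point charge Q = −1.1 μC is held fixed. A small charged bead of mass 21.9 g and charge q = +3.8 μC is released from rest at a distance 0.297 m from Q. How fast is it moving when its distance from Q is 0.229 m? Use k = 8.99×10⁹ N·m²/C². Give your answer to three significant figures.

Only the electrostatic force acts, so mechanical energy is conserved: ½mv² = U₁ − U₂ = kQq(1/r₁ − 1/r₂).
U₁ − U₂ = (8.99×10⁹ N·m²/C²)(-1.10×10⁻⁶ C)(3.80×10⁻⁶ C)(1/0.297 − 1/0.229) = 0.0376 J.
v = √(2·0.0376/0.0219) = 1.85 m/s.

1.85 m/s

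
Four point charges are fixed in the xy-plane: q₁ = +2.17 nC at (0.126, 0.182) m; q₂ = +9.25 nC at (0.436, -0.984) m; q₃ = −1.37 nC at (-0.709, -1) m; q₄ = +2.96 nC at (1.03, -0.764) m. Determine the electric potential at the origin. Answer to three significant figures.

The total potential is the scalar sum of each charge's contribution, V = Σ kqᵢ/rᵢ.
Distances from the field point to each charge: r₁ = 0.221 m, r₂ = 1.08 m, r₃ = 1.23 m, r₄ = 1.28 m.
V = k[(2.17×10⁻⁹)/(0.221) + (9.25×10⁻⁹)/(1.08) + (-1.37×10⁻⁹)/(1.23) + (2.96×10⁻⁹)/(1.28)] = 176 V.

176 V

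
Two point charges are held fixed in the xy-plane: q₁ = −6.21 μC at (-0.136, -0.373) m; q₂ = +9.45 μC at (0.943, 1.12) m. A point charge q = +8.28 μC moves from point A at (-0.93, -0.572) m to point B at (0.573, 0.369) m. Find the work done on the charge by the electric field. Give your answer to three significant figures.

-0.676 J

The work done by the electric force is W_field = −ΔU = −q(V_B − V_A) = q(V_A − V_B).
At A: distances to the source charges are 0.819 m, 2.52 m; V_A = Σ kqᵢ/rᵢ = -3.45×10⁴ V.
At B: distances to the source charges are 1.03 m, 0.837 m; V_B = Σ kqᵢ/rᵢ = 4.71×10⁴ V.
ΔV = V_B − V_A = 8.16×10⁴ V.
W_field = −qΔV = −(8.28×10⁻⁶ C)(8.16×10⁴ V) = -0.676 J.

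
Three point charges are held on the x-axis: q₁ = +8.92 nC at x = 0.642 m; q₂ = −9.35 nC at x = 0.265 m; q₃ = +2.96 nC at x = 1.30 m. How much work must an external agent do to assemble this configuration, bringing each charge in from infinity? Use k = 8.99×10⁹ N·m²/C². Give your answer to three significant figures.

-1.87×10⁻⁶ J

The assembly work is the sum of pairwise potential energies, U = Σ_{i<j} kqᵢqⱼ/rᵢⱼ.
Pair separations: r₁₂ = 0.377 m, r₁₃ = 0.658 m, r₂₃ = 1.04 m.
U = (-1.99×10⁻⁶) + (3.61×10⁻⁷) + (-2.40×10⁻⁷) = -1.87×10⁻⁶ J.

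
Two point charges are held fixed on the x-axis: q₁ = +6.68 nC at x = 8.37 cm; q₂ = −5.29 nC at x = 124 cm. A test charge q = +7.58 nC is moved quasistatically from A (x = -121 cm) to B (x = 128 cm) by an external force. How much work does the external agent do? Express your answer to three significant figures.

-8.84×10⁻⁶ J

For quasistatic motion the external work equals the change in potential energy: W_ext = qΔV = q(V_B − V_A).
At A: distances to the source charges are 1.29 m, 2.45 m; V_A = Σ kqᵢ/rᵢ = 27.0 V.
At B: distances to the source charges are 1.20 m, 0.0400 m; V_B = Σ kqᵢ/rᵢ = -1140 V.
ΔV = V_B − V_A = -1170 V.
W_ext = qΔV = (7.58×10⁻⁹ C)(-1170 V) = -8.84×10⁻⁶ J.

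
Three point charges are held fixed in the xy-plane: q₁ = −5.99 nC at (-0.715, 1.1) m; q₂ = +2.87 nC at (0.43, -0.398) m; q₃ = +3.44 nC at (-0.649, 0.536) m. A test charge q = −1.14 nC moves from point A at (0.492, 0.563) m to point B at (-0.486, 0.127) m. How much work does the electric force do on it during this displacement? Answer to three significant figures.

3.16×10⁻⁸ J

The work done by the electric force is W_field = −ΔU = −q(V_B − V_A) = q(V_A − V_B).
At A: distances to the source charges are 1.32 m, 0.963 m, 1.14 m; V_A = Σ kqᵢ/rᵢ = 13.1 V.
At B: distances to the source charges are 1.00 m, 1.06 m, 0.440 m; V_B = Σ kqᵢ/rᵢ = 40.8 V.
ΔV = V_B − V_A = 27.7 V.
W_field = −qΔV = −(-1.14×10⁻⁹ C)(27.7 V) = 3.16×10⁻⁸ J.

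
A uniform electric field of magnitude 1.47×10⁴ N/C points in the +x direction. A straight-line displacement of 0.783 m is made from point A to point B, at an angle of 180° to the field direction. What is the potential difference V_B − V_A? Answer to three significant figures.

Only the component of displacement along E changes the potential: ΔV = −E·d·cosθ.
ΔV = −(1.47×10⁴ V/m)(0.783 m)cos180° = 1.15×10⁴ V.

1.15×10⁴ V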